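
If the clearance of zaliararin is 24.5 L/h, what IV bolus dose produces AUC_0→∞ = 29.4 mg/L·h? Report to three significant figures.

Dose = 720 mg

Dose_iv = CL × AUC_0→∞
     = 24.5 × 29.4 = 720.3 mg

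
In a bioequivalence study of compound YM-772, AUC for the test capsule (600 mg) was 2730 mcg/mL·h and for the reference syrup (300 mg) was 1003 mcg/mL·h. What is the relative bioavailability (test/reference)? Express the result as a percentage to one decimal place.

F_rel = (AUC_test/D_test) / (AUC_ref/D_ref)
      = (2730/600) / (1003/300)
      = 4.55 / 3.34333 = 1.3609 = 136.09%

F_rel = 136.1%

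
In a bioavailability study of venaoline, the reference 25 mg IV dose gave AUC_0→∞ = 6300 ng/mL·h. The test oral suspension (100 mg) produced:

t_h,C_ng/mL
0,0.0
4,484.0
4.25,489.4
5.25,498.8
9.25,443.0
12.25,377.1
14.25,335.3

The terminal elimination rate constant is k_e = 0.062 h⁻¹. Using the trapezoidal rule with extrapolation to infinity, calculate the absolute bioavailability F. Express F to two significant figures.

Trapezoidal AUC_0→14.25 (oral suspension):
  [0→4]: (0.0+484.0)/2 × 4 = 968.0
  [4→4.25]: (484.0+489.4)/2 × 0.25 = 121.675
  [4.25→5.25]: (489.4+498.8)/2 × 1 = 494.1
  [5.25→9.25]: (498.8+443.0)/2 × 4 = 1883.6
  [9.25→12.25]: (443.0+377.1)/2 × 3 = 1230.15
  [12.25→14.25]: (377.1+335.3)/2 × 2 = 712.4
  Sum = 5409.925 ng/mL·h
Tail: C_last/k_e = 335.3/0.062 = 5408.065
AUC_0→∞ (oral suspension) = 5409.925 + 5408.065 = 10817.99 ng/mL·h
F = (AUC_ev/D_ev)/(AUC_iv/D_iv) = (10817.99/100)/(6300/25) = 108.1799/252 = 0.4293

F = 0.43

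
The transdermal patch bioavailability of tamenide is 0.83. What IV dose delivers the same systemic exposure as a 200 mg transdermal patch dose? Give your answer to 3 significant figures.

Systemic exposure from an extravascular dose = F × D_ev, so the equivalent IV dose is F × D_ev.
D_iv = F × D_ev = 0.83 × 200 = 166 mg

D_iv = 166 mg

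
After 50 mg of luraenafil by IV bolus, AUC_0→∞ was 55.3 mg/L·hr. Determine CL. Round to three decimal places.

CL = 0.904 L/hr

CL = Dose_iv / AUC_0→∞
   = 50 / 55.3 = 0.904159 L/hr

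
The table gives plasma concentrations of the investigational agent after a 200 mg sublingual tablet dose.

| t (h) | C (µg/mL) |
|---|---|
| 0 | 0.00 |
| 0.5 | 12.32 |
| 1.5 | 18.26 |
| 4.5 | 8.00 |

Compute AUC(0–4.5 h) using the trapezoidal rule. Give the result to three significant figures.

AUC = 57.8 µg/mL·h

Trapezoidal AUC_0→4.5:
  [0→0.5]: (0.00+12.32)/2 × 0.5 = 3.08
  [0.5→1.5]: (12.32+18.26)/2 × 1 = 15.29
  [1.5→4.5]: (18.26+8.00)/2 × 3 = 39.39
  Sum = 57.76 µg/mL·h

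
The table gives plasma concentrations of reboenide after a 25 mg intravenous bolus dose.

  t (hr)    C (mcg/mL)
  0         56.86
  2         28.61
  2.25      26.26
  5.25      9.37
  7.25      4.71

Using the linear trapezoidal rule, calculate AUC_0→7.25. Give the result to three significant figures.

Trapezoidal AUC_0→7.25:
  [0→2]: (56.86+28.61)/2 × 2 = 85.47
  [2→2.25]: (28.61+26.26)/2 × 0.25 = 6.85875
  [2.25→5.25]: (26.26+9.37)/2 × 3 = 53.445
  [5.25→7.25]: (9.37+4.71)/2 × 2 = 14.08
  Sum = 159.85375 mcg/mL·hr

AUC = 160 mcg/mL·hr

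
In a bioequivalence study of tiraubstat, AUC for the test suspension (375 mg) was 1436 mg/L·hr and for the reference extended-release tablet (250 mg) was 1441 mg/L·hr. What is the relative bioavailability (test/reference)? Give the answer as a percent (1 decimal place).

F_rel = 66.4%

F_rel = (AUC_test/D_test) / (AUC_ref/D_ref)
      = (1436/375) / (1441/250)
      = 3.82933 / 5.764 = 0.6644 = 66.44%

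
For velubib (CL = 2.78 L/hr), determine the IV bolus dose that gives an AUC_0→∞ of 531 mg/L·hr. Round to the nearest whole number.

Dose = 1476 mg

Dose_iv = CL × AUC_0→∞
     = 2.78 × 531 = 1476.18 mg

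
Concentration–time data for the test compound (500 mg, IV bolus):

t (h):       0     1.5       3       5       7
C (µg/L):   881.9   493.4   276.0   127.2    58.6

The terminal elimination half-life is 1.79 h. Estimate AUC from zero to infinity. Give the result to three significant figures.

AUC = 2350 µg/L·h

Trapezoidal AUC_0→7:
  [0→1.5]: (881.9+493.4)/2 × 1.5 = 1031.475
  [1.5→3]: (493.4+276.0)/2 × 1.5 = 577.05
  [3→5]: (276.0+127.2)/2 × 2 = 403.2
  [5→7]: (127.2+58.6)/2 × 2 = 185.8
  Sum = 2197.525 µg/L·h
k_e = ln2 / t½ = 0.693147 / 1.79 = 0.3872 h^-1
Extrapolated tail: C_last / k_e = 58.6 / 0.3872 = 151.343
AUC_0→∞ = 2197.525 + 151.343 = 2348.868 µg/L·h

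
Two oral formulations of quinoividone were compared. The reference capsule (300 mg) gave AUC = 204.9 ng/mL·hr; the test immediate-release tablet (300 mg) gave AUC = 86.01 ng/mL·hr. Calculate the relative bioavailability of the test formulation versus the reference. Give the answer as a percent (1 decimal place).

F_rel = (AUC_test/D_test) / (AUC_ref/D_ref)
      = (86.01/300) / (204.9/300)
      = 0.2867 / 0.683 = 0.4198 = 41.98%

F_rel = 42.0%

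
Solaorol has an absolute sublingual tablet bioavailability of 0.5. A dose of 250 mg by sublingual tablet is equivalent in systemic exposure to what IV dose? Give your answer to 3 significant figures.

Systemic exposure from an extravascular dose = F × D_ev, so the equivalent IV dose is F × D_ev.
D_iv = F × D_ev = 0.5 × 250 = 125 mg

D_iv = 125 mg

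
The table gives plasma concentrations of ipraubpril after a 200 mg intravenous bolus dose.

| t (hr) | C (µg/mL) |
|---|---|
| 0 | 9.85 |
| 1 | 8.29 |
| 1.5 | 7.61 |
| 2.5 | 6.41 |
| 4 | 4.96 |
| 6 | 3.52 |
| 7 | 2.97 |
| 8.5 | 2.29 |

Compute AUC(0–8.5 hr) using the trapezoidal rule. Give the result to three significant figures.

AUC = 44.3 µg/mL·hr

Trapezoidal AUC_0→8.5:
  [0→1]: (9.85+8.29)/2 × 1 = 9.07
  [1→1.5]: (8.29+7.61)/2 × 0.5 = 3.975
  [1.5→2.5]: (7.61+6.41)/2 × 1 = 7.01
  [2.5→4]: (6.41+4.96)/2 × 1.5 = 8.5275
  [4→6]: (4.96+3.52)/2 × 2 = 8.48
  [6→7]: (3.52+2.97)/2 × 1 = 3.245
  [7→8.5]: (2.97+2.29)/2 × 1.5 = 3.945
  Sum = 44.2525 µg/mL·hr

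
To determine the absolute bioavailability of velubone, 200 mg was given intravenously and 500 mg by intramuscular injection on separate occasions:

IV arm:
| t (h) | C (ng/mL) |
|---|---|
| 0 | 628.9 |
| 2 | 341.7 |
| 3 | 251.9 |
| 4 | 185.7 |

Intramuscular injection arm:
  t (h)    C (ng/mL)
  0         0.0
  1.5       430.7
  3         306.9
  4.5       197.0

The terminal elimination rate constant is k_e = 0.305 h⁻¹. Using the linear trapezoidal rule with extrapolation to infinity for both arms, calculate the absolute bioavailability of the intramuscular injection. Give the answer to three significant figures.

F = 0.363

Trapezoidal AUC_0→4 (IV):
  [0→2]: (628.9+341.7)/2 × 2 = 970.6
  [2→3]: (341.7+251.9)/2 × 1 = 296.8
  [3→4]: (251.9+185.7)/2 × 1 = 218.8
  Sum = 1486.2 ng/mL·h
IV tail: 185.7/0.305 = 608.852; AUC_iv,0→∞ = 1486.2 + 608.852 = 2095.052 ng/mL·h
Trapezoidal AUC_0→4.5 (intramuscular injection):
  [0→1.5]: (0.0+430.7)/2 × 1.5 = 323.025
  [1.5→3]: (430.7+306.9)/2 × 1.5 = 553.2
  [3→4.5]: (306.9+197.0)/2 × 1.5 = 377.925
  Sum = 1254.15 ng/mL·h
intramuscular injection tail: 197.0/0.305 = 645.902; AUC_ev,0→∞ = 1254.15 + 645.902 = 1900.052 ng/mL·h
F = (AUC_ev/D_ev)/(AUC_iv/D_iv) = (1900.052/500)/(2095.052/200) = 3.800104/10.47526 = 0.3628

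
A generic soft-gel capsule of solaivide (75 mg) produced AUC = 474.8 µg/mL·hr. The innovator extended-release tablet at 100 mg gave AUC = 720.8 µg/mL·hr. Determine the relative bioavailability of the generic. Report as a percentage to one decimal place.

F_rel = (AUC_test/D_test) / (AUC_ref/D_ref)
      = (474.8/75) / (720.8/100)
      = 6.33067 / 7.208 = 0.8783 = 87.83%

F_rel = 87.8%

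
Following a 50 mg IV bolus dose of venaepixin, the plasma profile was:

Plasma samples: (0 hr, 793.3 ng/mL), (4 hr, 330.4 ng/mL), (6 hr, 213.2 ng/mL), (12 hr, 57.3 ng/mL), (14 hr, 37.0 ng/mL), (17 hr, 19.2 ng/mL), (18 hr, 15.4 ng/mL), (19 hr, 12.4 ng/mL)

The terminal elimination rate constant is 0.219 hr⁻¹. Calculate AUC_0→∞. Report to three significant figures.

AUC = 3870 ng/mL·hr

Trapezoidal AUC_0→19:
  [0→4]: (793.3+330.4)/2 × 4 = 2247.4
  [4→6]: (330.4+213.2)/2 × 2 = 543.6
  [6→12]: (213.2+57.3)/2 × 6 = 811.5
  [12→14]: (57.3+37.0)/2 × 2 = 94.3
  [14→17]: (37.0+19.2)/2 × 3 = 84.3
  [17→18]: (19.2+15.4)/2 × 1 = 17.3
  [18→19]: (15.4+12.4)/2 × 1 = 13.9
  Sum = 3812.3 ng/mL·hr
Extrapolated tail: C_last / k_e = 12.4 / 0.219 = 56.621
AUC_0→∞ = 3812.3 + 56.621 = 3868.921 ng/mL·hr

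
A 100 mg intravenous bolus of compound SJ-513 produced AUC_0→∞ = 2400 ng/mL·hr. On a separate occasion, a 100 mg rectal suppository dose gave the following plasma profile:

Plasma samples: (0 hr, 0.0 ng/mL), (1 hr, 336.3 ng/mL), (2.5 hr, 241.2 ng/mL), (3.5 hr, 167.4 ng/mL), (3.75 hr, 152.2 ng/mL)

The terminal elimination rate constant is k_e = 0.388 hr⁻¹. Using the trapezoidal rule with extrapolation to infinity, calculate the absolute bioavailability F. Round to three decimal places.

Trapezoidal AUC_0→3.75 (rectal suppository):
  [0→1]: (0.0+336.3)/2 × 1 = 168.15
  [1→2.5]: (336.3+241.2)/2 × 1.5 = 433.125
  [2.5→3.5]: (241.2+167.4)/2 × 1 = 204.3
  [3.5→3.75]: (167.4+152.2)/2 × 0.25 = 39.95
  Sum = 845.525 ng/mL·hr
Tail: C_last/k_e = 152.2/0.388 = 392.268
AUC_0→∞ (rectal suppository) = 845.525 + 392.268 = 1237.793 ng/mL·hr
F = (AUC_ev/D_ev)/(AUC_iv/D_iv) = (1237.793/100)/(2400/100) = 12.37793/24 = 0.5157

F = 0.516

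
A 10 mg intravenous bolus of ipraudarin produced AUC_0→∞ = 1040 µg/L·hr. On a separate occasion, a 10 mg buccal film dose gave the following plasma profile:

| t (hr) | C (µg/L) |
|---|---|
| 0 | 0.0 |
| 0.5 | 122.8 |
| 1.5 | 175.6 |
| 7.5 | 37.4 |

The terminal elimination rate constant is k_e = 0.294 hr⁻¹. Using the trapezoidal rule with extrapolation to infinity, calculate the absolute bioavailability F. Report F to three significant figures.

Trapezoidal AUC_0→7.5 (buccal film):
  [0→0.5]: (0.0+122.8)/2 × 0.5 = 30.7
  [0.5→1.5]: (122.8+175.6)/2 × 1 = 149.2
  [1.5→7.5]: (175.6+37.4)/2 × 6 = 639.0
  Sum = 818.9 µg/L·hr
Tail: C_last/k_e = 37.4/0.294 = 127.211
AUC_0→∞ (buccal film) = 818.9 + 127.211 = 946.111 µg/L·hr
F = (AUC_ev/D_ev)/(AUC_iv/D_iv) = (946.111/10)/(1040/10) = 94.6111/104 = 0.9097

F = 0.910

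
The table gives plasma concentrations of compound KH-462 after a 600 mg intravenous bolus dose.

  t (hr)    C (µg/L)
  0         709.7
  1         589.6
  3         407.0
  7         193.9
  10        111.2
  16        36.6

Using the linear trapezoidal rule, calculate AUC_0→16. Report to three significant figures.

AUC = 3750 µg/L·hr

Trapezoidal AUC_0→16:
  [0→1]: (709.7+589.6)/2 × 1 = 649.65
  [1→3]: (589.6+407.0)/2 × 2 = 996.6
  [3→7]: (407.0+193.9)/2 × 4 = 1201.8
  [7→10]: (193.9+111.2)/2 × 3 = 457.65
  [10→16]: (111.2+36.6)/2 × 6 = 443.4
  Sum = 3749.1 µg/L·hr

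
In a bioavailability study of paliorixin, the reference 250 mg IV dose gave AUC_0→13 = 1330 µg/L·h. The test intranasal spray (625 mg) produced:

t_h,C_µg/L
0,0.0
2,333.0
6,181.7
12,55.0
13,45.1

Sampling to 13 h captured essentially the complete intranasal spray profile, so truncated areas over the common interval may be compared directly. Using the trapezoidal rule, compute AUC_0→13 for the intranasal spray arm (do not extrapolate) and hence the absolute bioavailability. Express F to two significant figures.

Trapezoidal AUC_0→13 (intranasal spray):
  [0→2]: (0.0+333.0)/2 × 2 = 333.0
  [2→6]: (333.0+181.7)/2 × 4 = 1029.4
  [6→12]: (181.7+55.0)/2 × 6 = 710.1
  [12→13]: (55.0+45.1)/2 × 1 = 50.05
  Sum = 2122.55 µg/L·h
F = (AUC_ev/D_ev)/(AUC_iv/D_iv) = (2122.55/625)/(1330/250) = 3.39608/5.32 = 0.6384

F = 0.64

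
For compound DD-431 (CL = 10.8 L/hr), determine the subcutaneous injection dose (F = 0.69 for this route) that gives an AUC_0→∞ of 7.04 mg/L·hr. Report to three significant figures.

Dose = CL × AUC_0→∞ / F
     = 10.8 × 7.04 / 0.69 = 110.191 mg

Dose = 110 mg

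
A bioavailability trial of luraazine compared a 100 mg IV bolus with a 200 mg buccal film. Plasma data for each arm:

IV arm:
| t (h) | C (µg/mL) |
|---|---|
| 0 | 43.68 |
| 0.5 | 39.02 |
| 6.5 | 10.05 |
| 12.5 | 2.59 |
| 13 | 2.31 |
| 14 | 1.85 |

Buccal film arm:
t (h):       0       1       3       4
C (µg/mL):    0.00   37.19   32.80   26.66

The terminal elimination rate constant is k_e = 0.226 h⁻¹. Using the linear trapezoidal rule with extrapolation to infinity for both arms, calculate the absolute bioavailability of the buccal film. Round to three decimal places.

F = 0.544

Trapezoidal AUC_0→14 (IV):
  [0→0.5]: (43.68+39.02)/2 × 0.5 = 20.675
  [0.5→6.5]: (39.02+10.05)/2 × 6 = 147.21
  [6.5→12.5]: (10.05+2.59)/2 × 6 = 37.92
  [12.5→13]: (2.59+2.31)/2 × 0.5 = 1.225
  [13→14]: (2.31+1.85)/2 × 1 = 2.08
  Sum = 209.11 µg/mL·h
IV tail: 1.85/0.226 = 8.186; AUC_iv,0→∞ = 209.11 + 8.186 = 217.296 µg/mL·h
Trapezoidal AUC_0→4 (buccal film):
  [0→1]: (0.00+37.19)/2 × 1 = 18.595
  [1→3]: (37.19+32.80)/2 × 2 = 69.99
  [3→4]: (32.80+26.66)/2 × 1 = 29.73
  Sum = 118.315 µg/mL·h
buccal film tail: 26.66/0.226 = 117.965; AUC_ev,0→∞ = 118.315 + 117.965 = 236.28 µg/mL·h
F = (AUC_ev/D_ev)/(AUC_iv/D_iv) = (236.28/200)/(217.296/100) = 1.1814/2.17296 = 0.5437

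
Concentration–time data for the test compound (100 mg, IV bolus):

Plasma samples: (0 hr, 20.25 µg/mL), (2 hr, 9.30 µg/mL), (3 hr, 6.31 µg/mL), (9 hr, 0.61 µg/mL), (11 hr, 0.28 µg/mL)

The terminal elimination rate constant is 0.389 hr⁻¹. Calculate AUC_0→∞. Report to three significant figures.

AUC = 59.7 µg/mL·hr

Trapezoidal AUC_0→11:
  [0→2]: (20.25+9.30)/2 × 2 = 29.55
  [2→3]: (9.30+6.31)/2 × 1 = 7.805
  [3→9]: (6.31+0.61)/2 × 6 = 20.76
  [9→11]: (0.61+0.28)/2 × 2 = 0.89
  Sum = 59.005 µg/mL·hr
Extrapolated tail: C_last / k_e = 0.28 / 0.389 = 0.720
AUC_0→∞ = 59.005 + 0.720 = 59.725 µg/mL·hr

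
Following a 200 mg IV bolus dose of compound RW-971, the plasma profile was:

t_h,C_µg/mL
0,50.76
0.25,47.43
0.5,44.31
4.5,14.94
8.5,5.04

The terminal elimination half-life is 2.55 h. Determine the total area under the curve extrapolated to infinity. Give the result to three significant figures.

Trapezoidal AUC_0→8.5:
  [0→0.25]: (50.76+47.43)/2 × 0.25 = 12.27375
  [0.25→0.5]: (47.43+44.31)/2 × 0.25 = 11.4675
  [0.5→4.5]: (44.31+14.94)/2 × 4 = 118.5
  [4.5→8.5]: (14.94+5.04)/2 × 4 = 39.96
  Sum = 182.20125 µg/mL·h
k_e = ln2 / t½ = 0.693147 / 2.55 = 0.2718 h^-1
Extrapolated tail: C_last / k_e = 5.04 / 0.2718 = 18.543
AUC_0→∞ = 182.20125 + 18.543 = 200.74425 µg/mL·h

AUC = 201 µg/mL·h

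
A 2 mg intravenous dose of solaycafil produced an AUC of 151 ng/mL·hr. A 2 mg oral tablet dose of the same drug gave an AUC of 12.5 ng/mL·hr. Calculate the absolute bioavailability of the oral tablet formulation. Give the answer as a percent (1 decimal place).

F = 8.3%

F = (AUC_ev / D_ev) / (AUC_iv / D_iv)
  = (12.5/2) / (151/2)
  = 6.25 / 75.5 = 0.0828
  = 8.28%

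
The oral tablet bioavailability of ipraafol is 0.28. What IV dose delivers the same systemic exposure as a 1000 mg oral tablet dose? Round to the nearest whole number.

Systemic exposure from an extravascular dose = F × D_ev, so the equivalent IV dose is F × D_ev.
D_iv = F × D_ev = 0.28 × 1000 = 280 mg

D_iv = 280 mg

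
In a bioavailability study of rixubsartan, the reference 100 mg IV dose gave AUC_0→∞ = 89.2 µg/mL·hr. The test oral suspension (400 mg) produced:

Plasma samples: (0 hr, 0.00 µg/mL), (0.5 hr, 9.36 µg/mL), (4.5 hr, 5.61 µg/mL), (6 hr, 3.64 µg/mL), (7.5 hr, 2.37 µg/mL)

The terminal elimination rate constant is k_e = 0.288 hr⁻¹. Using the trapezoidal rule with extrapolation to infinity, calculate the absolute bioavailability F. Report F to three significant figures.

Trapezoidal AUC_0→7.5 (oral suspension):
  [0→0.5]: (0.00+9.36)/2 × 0.5 = 2.34
  [0.5→4.5]: (9.36+5.61)/2 × 4 = 29.94
  [4.5→6]: (5.61+3.64)/2 × 1.5 = 6.9375
  [6→7.5]: (3.64+2.37)/2 × 1.5 = 4.5075
  Sum = 43.725 µg/mL·hr
Tail: C_last/k_e = 2.37/0.288 = 8.229
AUC_0→∞ (oral suspension) = 43.725 + 8.229 = 51.954 µg/mL·hr
F = (AUC_ev/D_ev)/(AUC_iv/D_iv) = (51.954/400)/(89.2/100) = 0.129885/0.892 = 0.1456

F = 0.146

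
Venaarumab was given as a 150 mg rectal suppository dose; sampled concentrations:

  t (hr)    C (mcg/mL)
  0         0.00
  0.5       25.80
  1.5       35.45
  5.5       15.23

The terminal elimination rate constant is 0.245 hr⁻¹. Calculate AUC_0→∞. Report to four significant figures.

AUC = 200.6 mcg/mL·hr

Trapezoidal AUC_0→5.5:
  [0→0.5]: (0.00+25.80)/2 × 0.5 = 6.45
  [0.5→1.5]: (25.80+35.45)/2 × 1 = 30.625
  [1.5→5.5]: (35.45+15.23)/2 × 4 = 101.36
  Sum = 138.435 mcg/mL·hr
Extrapolated tail: C_last / k_e = 15.23 / 0.245 = 62.163
AUC_0→∞ = 138.435 + 62.163 = 200.598 mcg/mL·hr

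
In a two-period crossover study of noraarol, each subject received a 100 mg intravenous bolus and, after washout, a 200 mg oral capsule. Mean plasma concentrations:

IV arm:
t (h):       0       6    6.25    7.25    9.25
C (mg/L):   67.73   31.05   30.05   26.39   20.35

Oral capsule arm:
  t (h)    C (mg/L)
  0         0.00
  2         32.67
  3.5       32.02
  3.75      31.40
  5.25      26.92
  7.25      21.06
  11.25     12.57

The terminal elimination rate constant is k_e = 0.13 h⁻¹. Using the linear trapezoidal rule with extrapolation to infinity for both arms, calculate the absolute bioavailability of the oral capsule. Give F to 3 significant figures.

Trapezoidal AUC_0→9.25 (IV):
  [0→6]: (67.73+31.05)/2 × 6 = 296.34
  [6→6.25]: (31.05+30.05)/2 × 0.25 = 7.6375
  [6.25→7.25]: (30.05+26.39)/2 × 1 = 28.22
  [7.25→9.25]: (26.39+20.35)/2 × 2 = 46.74
  Sum = 378.9375 mg/L·h
IV tail: 20.35/0.13 = 156.538; AUC_iv,0→∞ = 378.9375 + 156.538 = 535.4755 mg/L·h
Trapezoidal AUC_0→11.25 (oral capsule):
  [0→2]: (0.00+32.67)/2 × 2 = 32.67
  [2→3.5]: (32.67+32.02)/2 × 1.5 = 48.5175
  [3.5→3.75]: (32.02+31.40)/2 × 0.25 = 7.9275
  [3.75→5.25]: (31.40+26.92)/2 × 1.5 = 43.74
  [5.25→7.25]: (26.92+21.06)/2 × 2 = 47.98
  [7.25→11.25]: (21.06+12.57)/2 × 4 = 67.26
  Sum = 248.095 mg/L·h
oral capsule tail: 12.57/0.13 = 96.692; AUC_ev,0→∞ = 248.095 + 96.692 = 344.787 mg/L·h
F = (AUC_ev/D_ev)/(AUC_iv/D_iv) = (344.787/200)/(535.4755/100) = 1.723935/5.354755 = 0.3219

F = 0.322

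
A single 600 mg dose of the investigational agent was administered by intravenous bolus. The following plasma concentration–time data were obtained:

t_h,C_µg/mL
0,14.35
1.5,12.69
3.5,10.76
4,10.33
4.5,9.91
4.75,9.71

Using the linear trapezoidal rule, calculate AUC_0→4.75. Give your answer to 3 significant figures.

Trapezoidal AUC_0→4.75:
  [0→1.5]: (14.35+12.69)/2 × 1.5 = 20.28
  [1.5→3.5]: (12.69+10.76)/2 × 2 = 23.45
  [3.5→4]: (10.76+10.33)/2 × 0.5 = 5.2725
  [4→4.5]: (10.33+9.91)/2 × 0.5 = 5.06
  [4.5→4.75]: (9.91+9.71)/2 × 0.25 = 2.4525
  Sum = 56.515 µg/mL·h

AUC = 56.5 µg/mL·h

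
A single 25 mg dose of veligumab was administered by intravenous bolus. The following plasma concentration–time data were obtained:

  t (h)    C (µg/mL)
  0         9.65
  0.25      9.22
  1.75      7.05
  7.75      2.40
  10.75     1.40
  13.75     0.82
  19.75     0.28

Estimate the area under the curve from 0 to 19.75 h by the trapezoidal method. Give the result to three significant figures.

AUC = 55.2 µg/mL·h

Trapezoidal AUC_0→19.75:
  [0→0.25]: (9.65+9.22)/2 × 0.25 = 2.35875
  [0.25→1.75]: (9.22+7.05)/2 × 1.5 = 12.2025
  [1.75→7.75]: (7.05+2.40)/2 × 6 = 28.35
  [7.75→10.75]: (2.40+1.40)/2 × 3 = 5.7
  [10.75→13.75]: (1.40+0.82)/2 × 3 = 3.33
  [13.75→19.75]: (0.82+0.28)/2 × 6 = 3.3
  Sum = 55.24125 µg/mL·h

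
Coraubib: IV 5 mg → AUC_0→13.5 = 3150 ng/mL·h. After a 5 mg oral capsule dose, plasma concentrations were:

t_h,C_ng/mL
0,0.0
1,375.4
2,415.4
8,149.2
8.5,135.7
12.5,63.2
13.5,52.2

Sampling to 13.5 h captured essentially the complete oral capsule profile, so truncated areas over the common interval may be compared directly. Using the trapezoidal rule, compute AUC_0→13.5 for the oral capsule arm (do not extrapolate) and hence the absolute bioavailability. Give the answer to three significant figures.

F = 0.890

Trapezoidal AUC_0→13.5 (oral capsule):
  [0→1]: (0.0+375.4)/2 × 1 = 187.7
  [1→2]: (375.4+415.4)/2 × 1 = 395.4
  [2→8]: (415.4+149.2)/2 × 6 = 1693.8
  [8→8.5]: (149.2+135.7)/2 × 0.5 = 71.225
  [8.5→12.5]: (135.7+63.2)/2 × 4 = 397.8
  [12.5→13.5]: (63.2+52.2)/2 × 1 = 57.7
  Sum = 2803.625 ng/mL·h
F = (AUC_ev/D_ev)/(AUC_iv/D_iv) = (2803.625/5)/(3150/5) = 560.725/630 = 0.8900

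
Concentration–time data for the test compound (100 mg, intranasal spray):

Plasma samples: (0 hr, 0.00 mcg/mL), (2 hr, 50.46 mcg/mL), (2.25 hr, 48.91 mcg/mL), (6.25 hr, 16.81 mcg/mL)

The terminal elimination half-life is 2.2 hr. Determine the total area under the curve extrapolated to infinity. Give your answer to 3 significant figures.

AUC = 248 mcg/mL·hr

Trapezoidal AUC_0→6.25:
  [0→2]: (0.00+50.46)/2 × 2 = 50.46
  [2→2.25]: (50.46+48.91)/2 × 0.25 = 12.42125
  [2.25→6.25]: (48.91+16.81)/2 × 4 = 131.44
  Sum = 194.32125 mcg/mL·hr
k_e = ln2 / t½ = 0.693147 / 2.2 = 0.3151 hr^-1
Extrapolated tail: C_last / k_e = 16.81 / 0.3151 = 53.348
AUC_0→∞ = 194.32125 + 53.348 = 247.66925 mcg/mL·hr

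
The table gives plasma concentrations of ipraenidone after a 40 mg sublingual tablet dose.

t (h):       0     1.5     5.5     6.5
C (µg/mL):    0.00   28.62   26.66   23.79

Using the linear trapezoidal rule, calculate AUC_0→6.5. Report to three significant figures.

Trapezoidal AUC_0→6.5:
  [0→1.5]: (0.00+28.62)/2 × 1.5 = 21.465
  [1.5→5.5]: (28.62+26.66)/2 × 4 = 110.56
  [5.5→6.5]: (26.66+23.79)/2 × 1 = 25.225
  Sum = 157.25 µg/mL·h

AUC = 157 µg/mL·h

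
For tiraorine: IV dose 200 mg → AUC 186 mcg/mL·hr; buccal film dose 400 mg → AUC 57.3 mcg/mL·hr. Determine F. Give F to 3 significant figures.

F = (AUC_ev / D_ev) / (AUC_iv / D_iv)
  = (57.3/400) / (186/200)
  = 0.14325 / 0.93 = 0.1540

F = 0.154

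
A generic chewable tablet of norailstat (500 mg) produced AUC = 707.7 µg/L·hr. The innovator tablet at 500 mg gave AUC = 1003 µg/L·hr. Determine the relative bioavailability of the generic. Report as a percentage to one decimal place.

F_rel = (AUC_test/D_test) / (AUC_ref/D_ref)
      = (707.7/500) / (1003/500)
      = 1.4154 / 2.006 = 0.7056 = 70.56%

F_rel = 70.6%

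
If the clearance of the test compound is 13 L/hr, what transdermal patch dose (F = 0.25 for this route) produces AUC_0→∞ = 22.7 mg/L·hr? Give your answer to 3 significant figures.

Dose = 1180 mg

Dose = CL × AUC_0→∞ / F
     = 13 × 22.7 / 0.25 = 1180.4 mg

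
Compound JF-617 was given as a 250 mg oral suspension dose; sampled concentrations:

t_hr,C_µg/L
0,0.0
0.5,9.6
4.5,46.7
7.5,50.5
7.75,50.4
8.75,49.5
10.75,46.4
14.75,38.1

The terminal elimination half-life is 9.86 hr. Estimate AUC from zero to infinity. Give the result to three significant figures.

AUC = 1130 µg/L·hr

Trapezoidal AUC_0→14.75:
  [0→0.5]: (0.0+9.6)/2 × 0.5 = 2.4
  [0.5→4.5]: (9.6+46.7)/2 × 4 = 112.6
  [4.5→7.5]: (46.7+50.5)/2 × 3 = 145.8
  [7.5→7.75]: (50.5+50.4)/2 × 0.25 = 12.6125
  [7.75→8.75]: (50.4+49.5)/2 × 1 = 49.95
  [8.75→10.75]: (49.5+46.4)/2 × 2 = 95.9
  [10.75→14.75]: (46.4+38.1)/2 × 4 = 169.0
  Sum = 588.2625 µg/L·hr
k_e = ln2 / t½ = 0.693147 / 9.86 = 0.0703 hr^-1
Extrapolated tail: C_last / k_e = 38.1 / 0.0703 = 541.963
AUC_0→∞ = 588.2625 + 541.963 = 1130.2255 µg/L·hr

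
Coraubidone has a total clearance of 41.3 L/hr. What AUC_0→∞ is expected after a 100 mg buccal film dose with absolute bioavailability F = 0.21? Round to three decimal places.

AUC_0→∞ = F × Dose / CL
        = 0.21 × 100 / 41.3 = 0.508475 mg/L·hr

AUC = 0.508 mg/L·hr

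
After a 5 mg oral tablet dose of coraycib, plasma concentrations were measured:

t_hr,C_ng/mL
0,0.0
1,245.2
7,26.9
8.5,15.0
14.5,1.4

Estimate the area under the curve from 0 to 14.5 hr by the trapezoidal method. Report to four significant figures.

Trapezoidal AUC_0→14.5:
  [0→1]: (0.0+245.2)/2 × 1 = 122.6
  [1→7]: (245.2+26.9)/2 × 6 = 816.3
  [7→8.5]: (26.9+15.0)/2 × 1.5 = 31.425
  [8.5→14.5]: (15.0+1.4)/2 × 6 = 49.2
  Sum = 1019.525 ng/mL·hr

AUC = 1020 ng/mL·hr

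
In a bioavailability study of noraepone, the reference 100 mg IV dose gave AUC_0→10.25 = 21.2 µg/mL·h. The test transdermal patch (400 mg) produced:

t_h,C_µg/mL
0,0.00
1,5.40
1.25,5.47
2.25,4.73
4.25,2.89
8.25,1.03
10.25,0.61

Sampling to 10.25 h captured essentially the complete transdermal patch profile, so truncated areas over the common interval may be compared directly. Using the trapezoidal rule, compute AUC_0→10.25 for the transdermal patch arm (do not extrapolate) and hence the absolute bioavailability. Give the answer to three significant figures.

F = 0.310

Trapezoidal AUC_0→10.25 (transdermal patch):
  [0→1]: (0.00+5.40)/2 × 1 = 2.7
  [1→1.25]: (5.40+5.47)/2 × 0.25 = 1.35875
  [1.25→2.25]: (5.47+4.73)/2 × 1 = 5.1
  [2.25→4.25]: (4.73+2.89)/2 × 2 = 7.62
  [4.25→8.25]: (2.89+1.03)/2 × 4 = 7.84
  [8.25→10.25]: (1.03+0.61)/2 × 2 = 1.64
  Sum = 26.25875 µg/mL·h
F = (AUC_ev/D_ev)/(AUC_iv/D_iv) = (26.25875/400)/(21.2/100) = 0.065646875/0.212 = 0.3097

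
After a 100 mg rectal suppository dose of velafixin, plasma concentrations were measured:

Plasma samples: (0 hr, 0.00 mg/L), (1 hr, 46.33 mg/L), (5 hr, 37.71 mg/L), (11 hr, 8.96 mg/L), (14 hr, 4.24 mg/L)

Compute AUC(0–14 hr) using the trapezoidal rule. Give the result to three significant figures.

AUC = 351 mg/L·hr

Trapezoidal AUC_0→14:
  [0→1]: (0.00+46.33)/2 × 1 = 23.165
  [1→5]: (46.33+37.71)/2 × 4 = 168.08
  [5→11]: (37.71+8.96)/2 × 6 = 140.01
  [11→14]: (8.96+4.24)/2 × 3 = 19.8
  Sum = 351.055 mg/L·hr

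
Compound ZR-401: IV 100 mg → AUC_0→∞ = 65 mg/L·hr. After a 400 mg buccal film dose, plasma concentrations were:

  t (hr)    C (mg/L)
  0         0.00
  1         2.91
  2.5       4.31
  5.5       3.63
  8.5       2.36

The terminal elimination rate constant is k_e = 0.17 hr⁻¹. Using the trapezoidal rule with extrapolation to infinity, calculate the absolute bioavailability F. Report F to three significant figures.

F = 0.160

Trapezoidal AUC_0→8.5 (buccal film):
  [0→1]: (0.00+2.91)/2 × 1 = 1.455
  [1→2.5]: (2.91+4.31)/2 × 1.5 = 5.415
  [2.5→5.5]: (4.31+3.63)/2 × 3 = 11.91
  [5.5→8.5]: (3.63+2.36)/2 × 3 = 8.985
  Sum = 27.765 mg/L·hr
Tail: C_last/k_e = 2.36/0.17 = 13.882
AUC_0→∞ (buccal film) = 27.765 + 13.882 = 41.647 mg/L·hr
F = (AUC_ev/D_ev)/(AUC_iv/D_iv) = (41.647/400)/(65/100) = 0.1041175/0.65 = 0.1602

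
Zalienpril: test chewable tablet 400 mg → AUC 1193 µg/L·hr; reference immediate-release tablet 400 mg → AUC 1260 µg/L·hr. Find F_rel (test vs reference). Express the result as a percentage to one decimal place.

F_rel = 94.7%

F_rel = (AUC_test/D_test) / (AUC_ref/D_ref)
      = (1193/400) / (1260/400)
      = 2.9825 / 3.15 = 0.9468 = 94.68%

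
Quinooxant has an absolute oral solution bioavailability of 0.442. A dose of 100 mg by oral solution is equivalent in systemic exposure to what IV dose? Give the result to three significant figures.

Systemic exposure from an extravascular dose = F × D_ev, so the equivalent IV dose is F × D_ev.
D_iv = F × D_ev = 0.442 × 100 = 44.2 mg

D_iv = 44.2 mg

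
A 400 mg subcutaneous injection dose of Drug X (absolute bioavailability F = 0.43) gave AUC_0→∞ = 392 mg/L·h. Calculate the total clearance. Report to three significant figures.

CL = F × Dose / AUC_0→∞
   = 0.43 × 400 / 392 = 0.438776 L/h

CL = 0.439 L/h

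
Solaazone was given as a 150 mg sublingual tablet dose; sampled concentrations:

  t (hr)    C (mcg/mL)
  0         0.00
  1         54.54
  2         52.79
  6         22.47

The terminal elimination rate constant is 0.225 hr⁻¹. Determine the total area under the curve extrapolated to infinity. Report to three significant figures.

Trapezoidal AUC_0→6:
  [0→1]: (0.00+54.54)/2 × 1 = 27.27
  [1→2]: (54.54+52.79)/2 × 1 = 53.665
  [2→6]: (52.79+22.47)/2 × 4 = 150.52
  Sum = 231.455 mcg/mL·hr
Extrapolated tail: C_last / k_e = 22.47 / 0.225 = 99.867
AUC_0→∞ = 231.455 + 99.867 = 331.322 mcg/mL·hr

AUC = 331 mcg/mL·hr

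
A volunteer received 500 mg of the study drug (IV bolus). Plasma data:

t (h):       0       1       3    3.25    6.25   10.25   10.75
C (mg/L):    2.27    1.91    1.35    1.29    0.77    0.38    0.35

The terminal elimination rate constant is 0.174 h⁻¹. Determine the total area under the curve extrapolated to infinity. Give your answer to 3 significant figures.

AUC = 13.3 mg/L·h

Trapezoidal AUC_0→10.75:
  [0→1]: (2.27+1.91)/2 × 1 = 2.09
  [1→3]: (1.91+1.35)/2 × 2 = 3.26
  [3→3.25]: (1.35+1.29)/2 × 0.25 = 0.33
  [3.25→6.25]: (1.29+0.77)/2 × 3 = 3.09
  [6.25→10.25]: (0.77+0.38)/2 × 4 = 2.3
  [10.25→10.75]: (0.38+0.35)/2 × 0.5 = 0.1825
  Sum = 11.2525 mg/L·h
Extrapolated tail: C_last / k_e = 0.35 / 0.174 = 2.011
AUC_0→∞ = 11.2525 + 2.011 = 13.2635 mg/L·h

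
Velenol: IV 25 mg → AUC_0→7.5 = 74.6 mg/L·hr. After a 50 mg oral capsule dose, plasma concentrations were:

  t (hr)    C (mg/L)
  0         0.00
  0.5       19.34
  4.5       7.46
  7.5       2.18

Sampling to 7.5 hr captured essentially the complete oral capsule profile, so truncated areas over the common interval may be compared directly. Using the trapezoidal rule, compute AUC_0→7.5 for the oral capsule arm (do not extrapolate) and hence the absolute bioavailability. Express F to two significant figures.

Trapezoidal AUC_0→7.5 (oral capsule):
  [0→0.5]: (0.00+19.34)/2 × 0.5 = 4.835
  [0.5→4.5]: (19.34+7.46)/2 × 4 = 53.6
  [4.5→7.5]: (7.46+2.18)/2 × 3 = 14.46
  Sum = 72.895 mg/L·hr
F = (AUC_ev/D_ev)/(AUC_iv/D_iv) = (72.895/50)/(74.6/25) = 1.4579/2.984 = 0.4886

F = 0.49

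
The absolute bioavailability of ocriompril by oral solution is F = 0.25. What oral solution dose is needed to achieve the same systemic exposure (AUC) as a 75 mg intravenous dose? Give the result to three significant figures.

D_oral = 300 mg

For equal systemic exposure: F × D_ev = D_iv
D_ev = D_iv / F = 75 / 0.25 = 300 mg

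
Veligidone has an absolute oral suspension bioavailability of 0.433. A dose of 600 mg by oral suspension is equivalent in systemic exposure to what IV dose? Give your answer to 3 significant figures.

Systemic exposure from an extravascular dose = F × D_ev, so the equivalent IV dose is F × D_ev.
D_iv = F × D_ev = 0.433 × 600 = 259.8 mg

D_iv = 260 mg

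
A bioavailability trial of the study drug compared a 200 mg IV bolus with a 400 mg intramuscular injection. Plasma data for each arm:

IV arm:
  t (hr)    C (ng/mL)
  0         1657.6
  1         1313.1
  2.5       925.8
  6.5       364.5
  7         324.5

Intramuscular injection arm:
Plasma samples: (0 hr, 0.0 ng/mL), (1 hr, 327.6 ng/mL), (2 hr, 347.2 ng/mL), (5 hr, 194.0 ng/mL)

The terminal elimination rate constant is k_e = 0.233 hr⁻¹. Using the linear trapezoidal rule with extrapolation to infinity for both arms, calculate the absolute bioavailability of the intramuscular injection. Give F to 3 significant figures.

Trapezoidal AUC_0→7 (IV):
  [0→1]: (1657.6+1313.1)/2 × 1 = 1485.35
  [1→2.5]: (1313.1+925.8)/2 × 1.5 = 1679.175
  [2.5→6.5]: (925.8+364.5)/2 × 4 = 2580.6
  [6.5→7]: (364.5+324.5)/2 × 0.5 = 172.25
  Sum = 5917.375 ng/mL·hr
IV tail: 324.5/0.233 = 1392.704; AUC_iv,0→∞ = 5917.375 + 1392.704 = 7310.079 ng/mL·hr
Trapezoidal AUC_0→5 (intramuscular injection):
  [0→1]: (0.0+327.6)/2 × 1 = 163.8
  [1→2]: (327.6+347.2)/2 × 1 = 337.4
  [2→5]: (347.2+194.0)/2 × 3 = 811.8
  Sum = 1313.0 ng/mL·hr
intramuscular injection tail: 194.0/0.233 = 832.618; AUC_ev,0→∞ = 1313.0 + 832.618 = 2145.618 ng/mL·hr
F = (AUC_ev/D_ev)/(AUC_iv/D_iv) = (2145.618/400)/(7310.079/200) = 5.364045/36.550395 = 0.1468

F = 0.147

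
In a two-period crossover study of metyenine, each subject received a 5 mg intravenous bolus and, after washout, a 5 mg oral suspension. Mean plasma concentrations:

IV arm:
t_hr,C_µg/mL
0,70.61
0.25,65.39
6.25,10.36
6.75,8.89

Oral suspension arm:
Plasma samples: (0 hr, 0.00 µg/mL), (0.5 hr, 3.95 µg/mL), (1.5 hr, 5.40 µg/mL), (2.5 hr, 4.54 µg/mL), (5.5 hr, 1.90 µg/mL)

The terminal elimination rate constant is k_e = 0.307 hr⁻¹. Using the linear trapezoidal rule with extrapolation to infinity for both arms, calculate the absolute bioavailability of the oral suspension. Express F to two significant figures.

Trapezoidal AUC_0→6.75 (IV):
  [0→0.25]: (70.61+65.39)/2 × 0.25 = 17.0
  [0.25→6.25]: (65.39+10.36)/2 × 6 = 227.25
  [6.25→6.75]: (10.36+8.89)/2 × 0.5 = 4.8125
  Sum = 249.0625 µg/mL·hr
IV tail: 8.89/0.307 = 28.958; AUC_iv,0→∞ = 249.0625 + 28.958 = 278.0205 µg/mL·hr
Trapezoidal AUC_0→5.5 (oral suspension):
  [0→0.5]: (0.00+3.95)/2 × 0.5 = 0.9875
  [0.5→1.5]: (3.95+5.40)/2 × 1 = 4.675
  [1.5→2.5]: (5.40+4.54)/2 × 1 = 4.97
  [2.5→5.5]: (4.54+1.90)/2 × 3 = 9.66
  Sum = 20.2925 µg/mL·hr
oral suspension tail: 1.90/0.307 = 6.189; AUC_ev,0→∞ = 20.2925 + 6.189 = 26.4815 µg/mL·hr
F = (AUC_ev/D_ev)/(AUC_iv/D_iv) = (26.4815/5)/(278.0205/5) = 5.2963/55.6041 = 0.0953

F = 0.095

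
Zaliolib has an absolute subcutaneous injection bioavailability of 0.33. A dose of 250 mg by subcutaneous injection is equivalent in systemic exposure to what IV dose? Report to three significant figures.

Systemic exposure from an extravascular dose = F × D_ev, so the equivalent IV dose is F × D_ev.
D_iv = F × D_ev = 0.33 × 250 = 82.5 mg

D_iv = 82.5 mg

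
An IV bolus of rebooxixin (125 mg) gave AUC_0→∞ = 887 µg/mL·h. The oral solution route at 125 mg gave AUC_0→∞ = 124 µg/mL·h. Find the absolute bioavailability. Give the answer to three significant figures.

F = (AUC_ev / D_ev) / (AUC_iv / D_iv)
  = (124/125) / (887/125)
  = 0.992 / 7.096 = 0.1398

F = 0.140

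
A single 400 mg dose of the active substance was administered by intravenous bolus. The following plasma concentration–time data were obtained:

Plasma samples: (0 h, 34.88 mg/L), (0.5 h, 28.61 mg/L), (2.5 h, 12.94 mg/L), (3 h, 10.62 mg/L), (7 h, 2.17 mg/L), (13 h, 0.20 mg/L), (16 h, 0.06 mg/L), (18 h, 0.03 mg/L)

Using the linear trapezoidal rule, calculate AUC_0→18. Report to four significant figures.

Trapezoidal AUC_0→18:
  [0→0.5]: (34.88+28.61)/2 × 0.5 = 15.8725
  [0.5→2.5]: (28.61+12.94)/2 × 2 = 41.55
  [2.5→3]: (12.94+10.62)/2 × 0.5 = 5.89
  [3→7]: (10.62+2.17)/2 × 4 = 25.58
  [7→13]: (2.17+0.20)/2 × 6 = 7.11
  [13→16]: (0.20+0.06)/2 × 3 = 0.39
  [16→18]: (0.06+0.03)/2 × 2 = 0.09
  Sum = 96.4825 mg/L·h

AUC = 96.48 mg/L·h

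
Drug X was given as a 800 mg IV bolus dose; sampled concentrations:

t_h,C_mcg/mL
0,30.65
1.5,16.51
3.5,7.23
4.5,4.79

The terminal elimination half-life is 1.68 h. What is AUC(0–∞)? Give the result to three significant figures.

Trapezoidal AUC_0→4.5:
  [0→1.5]: (30.65+16.51)/2 × 1.5 = 35.37
  [1.5→3.5]: (16.51+7.23)/2 × 2 = 23.74
  [3.5→4.5]: (7.23+4.79)/2 × 1 = 6.01
  Sum = 65.12 mcg/mL·h
k_e = ln2 / t½ = 0.693147 / 1.68 = 0.4126 h^-1
Extrapolated tail: C_last / k_e = 4.79 / 0.4126 = 11.609
AUC_0→∞ = 65.12 + 11.609 = 76.729 mcg/mL·h

AUC = 76.7 mcg/mL·h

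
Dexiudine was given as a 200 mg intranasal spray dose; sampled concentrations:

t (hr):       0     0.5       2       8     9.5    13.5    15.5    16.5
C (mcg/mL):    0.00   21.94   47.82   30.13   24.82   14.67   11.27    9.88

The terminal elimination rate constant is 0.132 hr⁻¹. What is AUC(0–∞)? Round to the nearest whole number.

Trapezoidal AUC_0→16.5:
  [0→0.5]: (0.00+21.94)/2 × 0.5 = 5.485
  [0.5→2]: (21.94+47.82)/2 × 1.5 = 52.32
  [2→8]: (47.82+30.13)/2 × 6 = 233.85
  [8→9.5]: (30.13+24.82)/2 × 1.5 = 41.2125
  [9.5→13.5]: (24.82+14.67)/2 × 4 = 78.98
  [13.5→15.5]: (14.67+11.27)/2 × 2 = 25.94
  [15.5→16.5]: (11.27+9.88)/2 × 1 = 10.575
  Sum = 448.3625 mcg/mL·hr
Extrapolated tail: C_last / k_e = 9.88 / 0.132 = 74.848
AUC_0→∞ = 448.3625 + 74.848 = 523.2105 mcg/mL·hr

AUC = 523 mcg/mL·hr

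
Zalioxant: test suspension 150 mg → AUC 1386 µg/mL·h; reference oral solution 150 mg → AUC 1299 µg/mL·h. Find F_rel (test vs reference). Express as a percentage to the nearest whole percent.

F_rel = (AUC_test/D_test) / (AUC_ref/D_ref)
      = (1386/150) / (1299/150)
      = 9.24 / 8.66 = 1.0670 = 106.70%

F_rel = 107%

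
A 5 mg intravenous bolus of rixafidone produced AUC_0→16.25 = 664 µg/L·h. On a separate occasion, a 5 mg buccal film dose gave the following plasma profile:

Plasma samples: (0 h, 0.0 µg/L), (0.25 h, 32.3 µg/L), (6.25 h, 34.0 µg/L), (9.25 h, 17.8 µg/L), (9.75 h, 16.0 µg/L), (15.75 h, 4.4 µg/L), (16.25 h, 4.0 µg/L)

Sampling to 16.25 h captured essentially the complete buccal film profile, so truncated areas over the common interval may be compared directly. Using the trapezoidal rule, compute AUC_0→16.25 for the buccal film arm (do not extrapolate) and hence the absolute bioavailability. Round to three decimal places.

F = 0.531

Trapezoidal AUC_0→16.25 (buccal film):
  [0→0.25]: (0.0+32.3)/2 × 0.25 = 4.0375
  [0.25→6.25]: (32.3+34.0)/2 × 6 = 198.9
  [6.25→9.25]: (34.0+17.8)/2 × 3 = 77.7
  [9.25→9.75]: (17.8+16.0)/2 × 0.5 = 8.45
  [9.75→15.75]: (16.0+4.4)/2 × 6 = 61.2
  [15.75→16.25]: (4.4+4.0)/2 × 0.5 = 2.1
  Sum = 352.3875 µg/L·h
F = (AUC_ev/D_ev)/(AUC_iv/D_iv) = (352.3875/5)/(664/5) = 70.4775/132.8 = 0.5307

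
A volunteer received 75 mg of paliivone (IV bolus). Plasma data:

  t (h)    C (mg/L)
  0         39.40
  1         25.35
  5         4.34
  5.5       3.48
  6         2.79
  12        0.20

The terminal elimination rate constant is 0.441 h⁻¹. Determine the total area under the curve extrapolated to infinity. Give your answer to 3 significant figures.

Trapezoidal AUC_0→12:
  [0→1]: (39.40+25.35)/2 × 1 = 32.375
  [1→5]: (25.35+4.34)/2 × 4 = 59.38
  [5→5.5]: (4.34+3.48)/2 × 0.5 = 1.955
  [5.5→6]: (3.48+2.79)/2 × 0.5 = 1.5675
  [6→12]: (2.79+0.20)/2 × 6 = 8.97
  Sum = 104.2475 mg/L·h
Extrapolated tail: C_last / k_e = 0.20 / 0.441 = 0.454
AUC_0→∞ = 104.2475 + 0.454 = 104.7015 mg/L·h

AUC = 105 mg/L·h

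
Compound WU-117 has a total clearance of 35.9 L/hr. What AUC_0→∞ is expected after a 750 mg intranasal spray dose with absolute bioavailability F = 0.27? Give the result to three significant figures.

AUC = 5.64 mg/L·hr

AUC_0→∞ = F × Dose / CL
        = 0.27 × 750 / 35.9 = 5.64067 mg/L·hr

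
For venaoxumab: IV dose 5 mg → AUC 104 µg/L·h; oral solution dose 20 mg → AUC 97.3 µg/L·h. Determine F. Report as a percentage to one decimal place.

F = (AUC_ev / D_ev) / (AUC_iv / D_iv)
  = (97.3/20) / (104/5)
  = 4.865 / 20.8 = 0.2339
  = 23.39%

F = 23.4%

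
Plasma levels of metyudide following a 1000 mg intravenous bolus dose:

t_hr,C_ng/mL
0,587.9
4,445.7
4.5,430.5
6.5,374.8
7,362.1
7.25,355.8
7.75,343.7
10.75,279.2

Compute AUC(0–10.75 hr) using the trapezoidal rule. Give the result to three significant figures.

AUC = 4470 ng/mL·hr

Trapezoidal AUC_0→10.75:
  [0→4]: (587.9+445.7)/2 × 4 = 2067.2
  [4→4.5]: (445.7+430.5)/2 × 0.5 = 219.05
  [4.5→6.5]: (430.5+374.8)/2 × 2 = 805.3
  [6.5→7]: (374.8+362.1)/2 × 0.5 = 184.225
  [7→7.25]: (362.1+355.8)/2 × 0.25 = 89.7375
  [7.25→7.75]: (355.8+343.7)/2 × 0.5 = 174.875
  [7.75→10.75]: (343.7+279.2)/2 × 3 = 934.35
  Sum = 4474.7375 ng/mL·hr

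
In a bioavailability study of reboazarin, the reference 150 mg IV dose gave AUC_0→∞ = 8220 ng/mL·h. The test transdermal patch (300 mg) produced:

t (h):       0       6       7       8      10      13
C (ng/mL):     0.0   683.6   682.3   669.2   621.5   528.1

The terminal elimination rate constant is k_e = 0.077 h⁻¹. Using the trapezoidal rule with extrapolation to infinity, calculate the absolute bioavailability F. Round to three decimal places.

Trapezoidal AUC_0→13 (transdermal patch):
  [0→6]: (0.0+683.6)/2 × 6 = 2050.8
  [6→7]: (683.6+682.3)/2 × 1 = 682.95
  [7→8]: (682.3+669.2)/2 × 1 = 675.75
  [8→10]: (669.2+621.5)/2 × 2 = 1290.7
  [10→13]: (621.5+528.1)/2 × 3 = 1724.4
  Sum = 6424.6 ng/mL·h
Tail: C_last/k_e = 528.1/0.077 = 6858.442
AUC_0→∞ (transdermal patch) = 6424.6 + 6858.442 = 13283.042 ng/mL·h
F = (AUC_ev/D_ev)/(AUC_iv/D_iv) = (13283.042/300)/(8220/150) = 44.2768/54.8 = 0.8080

F = 0.808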